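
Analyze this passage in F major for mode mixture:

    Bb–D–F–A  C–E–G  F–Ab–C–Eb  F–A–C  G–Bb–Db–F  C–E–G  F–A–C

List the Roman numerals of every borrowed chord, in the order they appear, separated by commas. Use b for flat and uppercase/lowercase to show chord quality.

i7, iiø7

F major has the diatonic set F, Gm, Am, Bb, C, Dm, Edim. Of the given chords, Bb–D–F–A = Bbmaj7, C–E–G = C and F–A–C = F are diatonic. F–Ab–C–Eb doesn't fit — on degree 1 F major would have F (I). Fm7 is the degree-1 chord of F minor, so it is the borrowed i7. G–Bb–Db–F is not: scale degree 2 in F major carries Gm (ii). In F minor the chord on that degree is Gm7b5, so here it functions as iiø7, borrowed from the parallel minor.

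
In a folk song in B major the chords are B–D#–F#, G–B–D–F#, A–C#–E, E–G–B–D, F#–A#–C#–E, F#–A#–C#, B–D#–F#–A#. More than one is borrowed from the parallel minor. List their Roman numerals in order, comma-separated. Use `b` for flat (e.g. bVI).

The diatonic triads in B major are B, C#m, D#m, E, F#, G#m, A#dim. B–D#–F# = B, F#–A#–C#–E = F#7, F#–A#–C# = F# and B–D#–F#–A# = Bmaj7 all belong to that set. But G–B–D–F# is foreign: the diatonic vi on degree 6 is G#m, whereas Gmaj7 comes from B minor. It is labeled bVImaj7. A–C#–E doesn't fit — on degree 7 B major would have A#dim (vii°). A is the degree-7 chord of B minor, so it is the borrowed bVII. But E–G–B–D is foreign: the diatonic IV on degree 4 is E, whereas Em7 comes from B minor. It is labeled iv7.

bVImaj7, bVII, iv7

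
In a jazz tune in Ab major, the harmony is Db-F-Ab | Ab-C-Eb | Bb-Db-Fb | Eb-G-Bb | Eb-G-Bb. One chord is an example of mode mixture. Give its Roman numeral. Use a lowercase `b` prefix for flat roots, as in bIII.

ii°

The diatonic triads in Ab major are Ab, Bbm, Cm, Db, Eb, Fm, Gdim. Of the given chords, Db–F–Ab = Db, Ab–C–Eb = Ab and Eb–G–Bb = Eb are diatonic. Bb–Db–Fb doesn't fit — on degree 2 Ab major would have Bbm (ii). Bbdim is the degree-2 chord of Ab minor, so it is the borrowed ii°.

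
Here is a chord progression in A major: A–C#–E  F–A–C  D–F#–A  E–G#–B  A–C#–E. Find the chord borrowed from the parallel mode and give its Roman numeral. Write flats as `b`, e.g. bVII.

The diatonic triads in A major are A, Bm, C#m, D, E, F#m, G#dim. A–C#–E = A, D–F#–A = D and E–G#–B = E all belong to that set. F–A–C doesn't fit — on degree 6 A major would have F#m (vi). F is the degree-6 chord of A minor, so it is the borrowed bVI.

bVI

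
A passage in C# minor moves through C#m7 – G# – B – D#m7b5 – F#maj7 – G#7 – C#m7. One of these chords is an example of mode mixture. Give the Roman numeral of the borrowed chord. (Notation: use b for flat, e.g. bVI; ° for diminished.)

In C# minor (with V from harmonic minor) the diatonic chords are C#m, D#dim, E, F#m, G#, A, B. C#m7, G#, B, D#m7b5 and G#7 all belong to that set. F#maj7 (F#–A#–C#–E#) doesn't fit — on degree 4 C# minor would have F#m (iv). F#maj7 is the degree-4 chord of C# major, so it is the borrowed IVmaj7.

IVmaj7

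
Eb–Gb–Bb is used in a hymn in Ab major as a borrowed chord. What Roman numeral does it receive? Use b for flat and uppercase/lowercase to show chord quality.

v

The root Eb is the diatonic 5th degree of Ab major; the borrowing shows in the chord quality. The diatonic chord on degree 5 would be Eb (V), but Eb–Gb–Bb is the minor chord from Ab minor. As a borrowed chord it is labeled v.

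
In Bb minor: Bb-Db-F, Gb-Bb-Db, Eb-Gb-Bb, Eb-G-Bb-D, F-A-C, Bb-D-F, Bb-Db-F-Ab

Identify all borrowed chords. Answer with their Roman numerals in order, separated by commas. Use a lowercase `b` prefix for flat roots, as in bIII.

In Bb minor (with V from harmonic minor) the diatonic chords are Bbm, Cdim, Db, Ebm, F, Gb, Ab. Bb–Db–F = Bbm, Gb–Bb–Db = Gb, Eb–Gb–Bb = Ebm, F–A–C = F and Bb–Db–F–Ab = Bbm7 all belong to that set. But Eb–G–Bb–D is foreign: the diatonic iv on degree 4 is Ebm, whereas Ebmaj7 comes from Bb major. It is labeled IVmaj7. Bb–D–F doesn't fit — on degree 1 Bb minor would have Bbm (i). Bb is the degree-1 chord of Bb major, so it is the borrowed I.

IVmaj7, I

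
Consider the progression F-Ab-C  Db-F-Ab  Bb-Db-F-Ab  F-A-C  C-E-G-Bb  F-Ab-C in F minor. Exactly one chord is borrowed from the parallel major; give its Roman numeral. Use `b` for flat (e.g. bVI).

F minor has the diatonic set Fm, Gdim, Ab, Bbm, C, Db, Eb (with V from harmonic minor). F–Ab–C = Fm, Db–F–Ab = Db, Bb–Db–F–Ab = Bbm7 and C–E–G–Bb = C7 are all diatonic. F–A–C doesn't fit — on degree 1 F minor would have Fm (i). F is the degree-1 chord of F major, so it is the borrowed I.

I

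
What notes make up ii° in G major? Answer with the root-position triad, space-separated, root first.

ii° is built on scale degree 2, which is A in both G major and its parallel. Building the diminished chord from the parallel minor on A: A–C–Eb.

A C Eb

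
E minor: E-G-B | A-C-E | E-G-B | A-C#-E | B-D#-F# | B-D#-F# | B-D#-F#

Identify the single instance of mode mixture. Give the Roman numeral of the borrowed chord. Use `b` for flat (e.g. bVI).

IV

The diatonic triads in E minor (with V from harmonic minor) are Em, F#dim, G, Am, B, C, D. Of the given chords, E–G–B = Em, A–C–E = Am and B–D#–F# = B are diatonic. A–C#–E is not: scale degree 4 in E minor carries Am (iv). In E major the chord on that degree is A, so here it functions as IV, borrowed from the parallel major.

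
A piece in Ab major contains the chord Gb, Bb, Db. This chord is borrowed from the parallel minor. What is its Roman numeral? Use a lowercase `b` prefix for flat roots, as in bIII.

bVII

Gb is the lowered form of scale degree 7 in Ab major (the diatonic degree 7 is G). The diatonic chord on degree 7 would be Gdim (vii°), but Gb–Bb–Db is the major chord from Ab minor. As a borrowed chord it is labeled bVII.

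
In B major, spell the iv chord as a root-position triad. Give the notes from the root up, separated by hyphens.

E-G-B

iv is built on scale degree 4, which is E in both B major and its parallel. Building the minor chord from the parallel minor on E: E–G–B.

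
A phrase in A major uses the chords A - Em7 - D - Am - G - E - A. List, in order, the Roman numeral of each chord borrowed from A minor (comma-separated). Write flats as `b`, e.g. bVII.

A major has the diatonic set A, Bm, C#m, D, E, F#m, G#dim. Of the given chords, A, D and E are diatonic. But Em7 (E–G–B–D) is foreign: the diatonic V on degree 5 is E, whereas Em7 comes from A minor. It is labeled v7. Am (A–C–E) doesn't fit — on degree 1 A major would have A (I). Am is the degree-1 chord of A minor, so it is the borrowed i. G (G–B–D) doesn't fit — on degree 7 A major would have G#dim (vii°). G is the degree-7 chord of A minor, so it is the borrowed bVII.

v7, i, bVII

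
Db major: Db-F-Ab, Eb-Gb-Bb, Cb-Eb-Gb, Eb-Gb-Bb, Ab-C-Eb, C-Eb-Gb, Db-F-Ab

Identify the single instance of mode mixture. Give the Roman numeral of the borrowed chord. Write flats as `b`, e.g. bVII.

Db major has the diatonic set Db, Ebm, Fm, Gb, Ab, Bbm, Cdim. Of the given chords, Db–F–Ab = Db, Eb–Gb–Bb = Ebm, Ab–C–Eb = Ab and C–Eb–Gb = Cdim are diatonic. Cb–Eb–Gb doesn't fit — on degree 7 Db major would have Cdim (vii°). Cb is the degree-7 chord of Db minor, so it is the borrowed bVII.

bVII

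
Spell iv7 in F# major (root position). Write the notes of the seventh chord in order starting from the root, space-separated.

iv7 is built on scale degree 4, which is B in both F# major and its parallel. In F# minor the chord on B is B–D–F#–A.

B D F# A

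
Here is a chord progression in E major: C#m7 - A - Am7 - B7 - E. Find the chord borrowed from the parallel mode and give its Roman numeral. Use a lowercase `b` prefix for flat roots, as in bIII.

iv7

In E major the diatonic chords are E, F#m, G#m, A, B, C#m, D#dim. Of the given chords, C#m7, A, B7 and E are diatonic. Am7 (A–C–E–G) is not: scale degree 4 in E major carries A (IV). In E minor the chord on that degree is Am7, so here it functions as iv7, borrowed from the parallel minor.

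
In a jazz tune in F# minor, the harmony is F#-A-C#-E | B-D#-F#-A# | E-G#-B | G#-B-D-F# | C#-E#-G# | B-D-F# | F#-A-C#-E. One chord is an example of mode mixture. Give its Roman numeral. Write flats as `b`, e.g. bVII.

IVmaj7

The diatonic triads in F# minor (with V from harmonic minor) are F#m, G#dim, A, Bm, C#, D, E. F#–A–C#–E = F#m7, E–G#–B = E, G#–B–D–F# = G#m7b5, C#–E#–G# = C# and B–D–F# = Bm all belong to that set. B–D#–F#–A# doesn't fit — on degree 4 F# minor would have Bm (iv). Bmaj7 is the degree-4 chord of F# major, so it is the borrowed IVmaj7.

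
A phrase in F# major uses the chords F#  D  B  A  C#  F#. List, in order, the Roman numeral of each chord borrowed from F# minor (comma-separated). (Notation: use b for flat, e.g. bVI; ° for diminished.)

F# major has the diatonic set F#, G#m, A#m, B, C#, D#m, E#dim. F#, B and C# are all diatonic. D (D–F#–A) is not: scale degree 6 in F# major carries D#m (vi). In F# minor the chord on that degree is D, so here it functions as bVI, borrowed from the parallel minor. A (A–C#–E) is not: scale degree 3 in F# major carries A#m (iii). In F# minor the chord on that degree is A, so here it functions as bIII, borrowed from the parallel minor.

bVI, bIII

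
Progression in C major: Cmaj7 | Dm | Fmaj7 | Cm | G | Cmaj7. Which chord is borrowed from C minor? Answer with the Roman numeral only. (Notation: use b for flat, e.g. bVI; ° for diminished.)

C major has the diatonic set C, Dm, Em, F, G, Am, Bdim. Cmaj7, Dm, Fmaj7 and G all belong to that set. Cm (C–Eb–G) is not: scale degree 1 in C major carries C (I). In C minor the chord on that degree is Cm, so here it functions as i, borrowed from the parallel minor.

i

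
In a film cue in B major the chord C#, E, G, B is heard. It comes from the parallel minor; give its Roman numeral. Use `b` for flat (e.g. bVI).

iiø7

C# is scale degree 2 in B major. The diatonic chord on degree 2 would be C#m (ii), but C#–E–G–B is the half-diminished-seventh chord from B minor. As a borrowed chord it is labeled iiø7.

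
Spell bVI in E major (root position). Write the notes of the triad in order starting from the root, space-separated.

The root of bVI is the lowered 6th degree: C# becomes C. Building the major chord from the parallel minor on C: C–E–G.

C E G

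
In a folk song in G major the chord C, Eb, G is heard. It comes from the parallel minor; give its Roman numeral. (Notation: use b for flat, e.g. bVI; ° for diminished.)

The root C is the diatonic 4th degree of G major; the borrowing shows in the chord quality. The diatonic chord on degree 4 would be C (IV), but C–Eb–G is the minor chord from G minor. As a borrowed chord it is labeled iv.

iv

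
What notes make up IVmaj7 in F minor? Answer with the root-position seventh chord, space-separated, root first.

Bb D F A

IVmaj7 is built on scale degree 4, which is Bb in both F minor and its parallel. In F major the chord on Bb is Bb–D–F–A.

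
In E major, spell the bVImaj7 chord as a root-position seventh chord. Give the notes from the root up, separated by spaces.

bVImaj7 is built on the lowered scale degree 6. In E major degree 6 is C#; lowered it becomes C. In E minor the chord on C is C–E–G–B.

C E G B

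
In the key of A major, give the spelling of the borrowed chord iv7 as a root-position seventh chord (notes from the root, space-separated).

D F A C

The root, D, is scale degree 4 — the same note in A major and A minor; only the chord quality changes. In A minor the chord on D is D–F–A–C.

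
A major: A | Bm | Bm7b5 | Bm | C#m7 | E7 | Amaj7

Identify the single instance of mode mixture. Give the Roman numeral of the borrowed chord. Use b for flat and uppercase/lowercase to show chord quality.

A major has the diatonic set A, Bm, C#m, D, E, F#m, G#dim. A, Bm, C#m7, E7 and Amaj7 are all diatonic. But Bm7b5 (B–D–F–A) is foreign: the diatonic ii on degree 2 is Bm, whereas Bm7b5 comes from A minor. It is labeled iiø7.

iiø7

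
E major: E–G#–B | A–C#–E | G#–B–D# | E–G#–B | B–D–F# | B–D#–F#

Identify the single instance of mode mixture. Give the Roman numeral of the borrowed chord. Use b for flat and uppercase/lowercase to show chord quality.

v

The diatonic triads in E major are E, F#m, G#m, A, B, C#m, D#dim. E–G#–B = E, A–C#–E = A, G#–B–D# = G#m and B–D#–F# = B are all diatonic. But B–D–F# is foreign: the diatonic V on degree 5 is B, whereas Bm comes from E minor. It is labeled v.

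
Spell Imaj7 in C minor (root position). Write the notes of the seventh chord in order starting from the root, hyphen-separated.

C-E-G-B

Imaj7 is built on scale degree 1, which is C in both C minor and its parallel. Building the major-seventh chord from the parallel major on C: C–E–G–B.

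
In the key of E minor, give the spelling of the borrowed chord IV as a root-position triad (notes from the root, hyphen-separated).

The root, A, is scale degree 4 — the same note in E minor and E major; only the chord quality changes. In E major the chord on A is A–C#–E.

A-C#-E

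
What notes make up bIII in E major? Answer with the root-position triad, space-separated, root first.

The root of bIII is the lowered 3rd degree: G# becomes G. Stacking thirds in E minor on G gives G–B–D.

G B D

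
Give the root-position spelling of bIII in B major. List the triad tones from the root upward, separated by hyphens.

D-F#-A

The root of bIII is the lowered 3rd degree: D# becomes D. Building the major chord from the parallel minor on D: D–F#–A.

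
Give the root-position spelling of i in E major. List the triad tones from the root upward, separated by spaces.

The root, E, is scale degree 1 — the same note in E major and E minor; only the chord quality changes. In E minor the chord on E is E–G–B.

E G B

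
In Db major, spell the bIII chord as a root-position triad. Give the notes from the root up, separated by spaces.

Fb Ab Cb

The root of bIII is the lowered 3rd degree: F becomes Fb. Stacking thirds in Db minor on Fb gives Fb–Ab–Cb.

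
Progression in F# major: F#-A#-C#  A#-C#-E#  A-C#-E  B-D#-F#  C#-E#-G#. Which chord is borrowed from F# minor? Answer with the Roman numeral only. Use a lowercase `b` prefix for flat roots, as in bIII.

F# major has the diatonic set F#, G#m, A#m, B, C#, D#m, E#dim. F#–A#–C# = F#, A#–C#–E# = A#m, B–D#–F# = B and C#–E#–G# = C# all belong to that set. But A–C#–E is foreign: the diatonic iii on degree 3 is A#m, whereas A comes from F# minor. It is labeled bIII.

bIII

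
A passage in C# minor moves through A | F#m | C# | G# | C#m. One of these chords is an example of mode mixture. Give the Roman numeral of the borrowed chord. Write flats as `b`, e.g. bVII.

I

C# minor has the diatonic set C#m, D#dim, E, F#m, G#, A, B (with V from harmonic minor). A, F#m, G# and C#m all belong to that set. C# (C#–E#–G#) is not: scale degree 1 in C# minor carries C#m (i). In C# major the chord on that degree is C#, so here it functions as I, borrowed from the parallel major.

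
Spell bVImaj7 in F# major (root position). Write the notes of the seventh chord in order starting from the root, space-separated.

D F# A C#

Scale degree 6 in F# major is D#. bVImaj7 uses the lowered form, D, taken from F# minor. In F# minor the chord on D is D–F#–A–C#.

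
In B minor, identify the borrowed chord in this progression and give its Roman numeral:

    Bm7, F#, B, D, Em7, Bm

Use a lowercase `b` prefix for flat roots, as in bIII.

B minor has the diatonic set Bm, C#dim, D, Em, F#, G, A (with V from harmonic minor). Bm7, F#, D, Em7 and Bm all belong to that set. B (B–D#–F#) doesn't fit — on degree 1 B minor would have Bm (i). B is the degree-1 chord of B major, so it is the borrowed I.

I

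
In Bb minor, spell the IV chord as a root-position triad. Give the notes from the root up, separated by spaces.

Eb G Bb

The root, Eb, is scale degree 4 — the same note in Bb minor and Bb major; only the chord quality changes. Stacking thirds in Bb major on Eb gives Eb–G–Bb.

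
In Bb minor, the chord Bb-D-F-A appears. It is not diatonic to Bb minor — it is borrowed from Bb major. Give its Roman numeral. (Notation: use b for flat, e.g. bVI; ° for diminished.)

The root Bb is the diatonic 1st degree of Bb minor; the borrowing shows in the chord quality. Bb–D–F–A is a major-seventh chord — the form found in Bb major, not the diatonic i (Bbm). Borrowed into Bb minor it is written Imaj7.

Imaj7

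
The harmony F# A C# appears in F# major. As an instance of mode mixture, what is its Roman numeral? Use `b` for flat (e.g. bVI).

The root F# is the diatonic 1st degree of F# major; the borrowing shows in the chord quality. F#–A–C# is a minor chord — the form found in F# minor, not the diatonic I (F#). Borrowed into F# major it is written i.

i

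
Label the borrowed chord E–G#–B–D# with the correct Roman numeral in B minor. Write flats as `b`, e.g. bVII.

E is scale degree 4 in B minor. E–G#–B–D# is a major-seventh chord — the form found in B major, not the diatonic iv (Em). Borrowed into B minor it is written IVmaj7.

IVmaj7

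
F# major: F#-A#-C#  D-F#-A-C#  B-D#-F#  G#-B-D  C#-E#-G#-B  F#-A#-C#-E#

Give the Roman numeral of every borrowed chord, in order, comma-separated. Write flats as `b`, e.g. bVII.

The diatonic triads in F# major are F#, G#m, A#m, B, C#, D#m, E#dim. Of the given chords, F#–A#–C# = F#, B–D#–F# = B, C#–E#–G#–B = C#7 and F#–A#–C#–E# = F#maj7 are diatonic. D–F#–A–C# is not: scale degree 6 in F# major carries D#m (vi). In F# minor the chord on that degree is Dmaj7, so here it functions as bVImaj7, borrowed from the parallel minor. But G#–B–D is foreign: the diatonic ii on degree 2 is G#m, whereas G#dim comes from F# minor. It is labeled ii°.

bVImaj7, ii°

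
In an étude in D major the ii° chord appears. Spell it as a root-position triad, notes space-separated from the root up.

E G Bb

ii° is built on scale degree 2, which is E in both D major and its parallel. Stacking thirds in D minor on E gives E–G–Bb.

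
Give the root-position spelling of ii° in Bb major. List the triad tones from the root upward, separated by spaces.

ii° is built on scale degree 2, which is C in both Bb major and its parallel. Stacking thirds in Bb minor on C gives C–Eb–Gb.

C Eb Gb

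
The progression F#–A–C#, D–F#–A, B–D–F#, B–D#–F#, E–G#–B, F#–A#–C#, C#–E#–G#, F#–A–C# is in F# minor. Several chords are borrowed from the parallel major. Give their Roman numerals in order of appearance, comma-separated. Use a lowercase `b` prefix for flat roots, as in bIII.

The diatonic triads in F# minor (with V from harmonic minor) are F#m, G#dim, A, Bm, C#, D, E. F#–A–C# = F#m, D–F#–A = D, B–D–F# = Bm, E–G#–B = E and C#–E#–G# = C# are all diatonic. B–D#–F# is not: scale degree 4 in F# minor carries Bm (iv). In F# major the chord on that degree is B, so here it functions as IV, borrowed from the parallel major. F#–A#–C# doesn't fit — on degree 1 F# minor would have F#m (i). F# is the degree-1 chord of F# major, so it is the borrowed I.

IV, I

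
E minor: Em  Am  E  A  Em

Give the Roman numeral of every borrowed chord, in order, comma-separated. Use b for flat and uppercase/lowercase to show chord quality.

I, IV

The diatonic triads in E minor (with V from harmonic minor) are Em, F#dim, G, Am, B, C, D. Em and Am are both diatonic. E (E–G#–B) is not: scale degree 1 in E minor carries Em (i). In E major the chord on that degree is E, so here it functions as I, borrowed from the parallel major. A (A–C#–E) doesn't fit — on degree 4 E minor would have Am (iv). A is the degree-4 chord of E major, so it is the borrowed IV.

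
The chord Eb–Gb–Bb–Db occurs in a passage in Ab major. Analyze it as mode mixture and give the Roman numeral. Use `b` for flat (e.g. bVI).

v7

The root Eb is the diatonic 5th degree of Ab major; the borrowing shows in the chord quality. Diatonically Ab major has Eb (V) on that degree; Eb–Gb–Bb–Db is instead the minor-seventh chord native to Ab minor, so it takes the label v7.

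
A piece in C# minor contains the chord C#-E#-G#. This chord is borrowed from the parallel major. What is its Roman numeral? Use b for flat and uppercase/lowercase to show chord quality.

I

The root C# is the diatonic 1st degree of C# minor; the borrowing shows in the chord quality. C#–E#–G# is a major chord — the form found in C# major, not the diatonic i (C#m). Borrowed into C# minor it is written I.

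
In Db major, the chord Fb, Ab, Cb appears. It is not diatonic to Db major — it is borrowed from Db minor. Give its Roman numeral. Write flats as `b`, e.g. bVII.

bIII

Fb is the lowered form of scale degree 3 in Db major (the diatonic degree 3 is F). The diatonic chord on degree 3 would be Fm (iii), but Fb–Ab–Cb is the major chord from Db minor. As a borrowed chord it is labeled bIII.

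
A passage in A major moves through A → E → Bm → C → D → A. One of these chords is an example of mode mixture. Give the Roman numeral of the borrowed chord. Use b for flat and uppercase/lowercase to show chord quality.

bIII

In A major the diatonic chords are A, Bm, C#m, D, E, F#m, G#dim. Of the given chords, A, E, Bm and D are diatonic. But C (C–E–G) is foreign: the diatonic iii on degree 3 is C#m, whereas C comes from A minor. It is labeled bIII.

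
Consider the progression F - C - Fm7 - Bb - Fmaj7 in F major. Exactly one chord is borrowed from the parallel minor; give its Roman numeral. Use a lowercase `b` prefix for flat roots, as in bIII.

F major has the diatonic set F, Gm, Am, Bb, C, Dm, Edim. Of the given chords, F, C, Bb and Fmaj7 are diatonic. But Fm7 (F–Ab–C–Eb) is foreign: the diatonic I on degree 1 is F, whereas Fm7 comes from F minor. It is labeled i7.

i7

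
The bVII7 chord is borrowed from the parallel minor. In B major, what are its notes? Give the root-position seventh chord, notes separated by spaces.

A C# E G

bVII7 is built on the lowered scale degree 7. In B major degree 7 is A#; lowered it becomes A. Building the dominant-seventh chord from the parallel minor on A: A–C#–E–G.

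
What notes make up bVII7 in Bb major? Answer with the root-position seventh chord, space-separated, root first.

The root of bVII7 is the lowered 7th degree: A becomes Ab. Building the dominant-seventh chord from the parallel minor on Ab: Ab–C–Eb–Gb.

Ab C Eb Gb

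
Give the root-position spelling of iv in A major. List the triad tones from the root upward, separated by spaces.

iv is built on scale degree 4, which is D in both A major and its parallel. In A minor the chord on D is D–F–A.

D F A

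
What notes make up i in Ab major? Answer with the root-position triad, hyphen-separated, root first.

i is built on scale degree 1, which is Ab in both Ab major and its parallel. Stacking thirds in Ab minor on Ab gives Ab–Cb–Eb.

Ab-Cb-Eb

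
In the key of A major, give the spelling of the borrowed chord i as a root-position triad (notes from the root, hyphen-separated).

A-C-E

The root, A, is scale degree 1 — the same note in A major and A minor; only the chord quality changes. In A minor the chord on A is A–C–E.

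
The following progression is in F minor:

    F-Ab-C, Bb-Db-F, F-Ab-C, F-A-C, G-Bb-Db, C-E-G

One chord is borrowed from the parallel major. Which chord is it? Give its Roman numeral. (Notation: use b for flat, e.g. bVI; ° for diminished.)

I

In F minor (with V from harmonic minor) the diatonic chords are Fm, Gdim, Ab, Bbm, C, Db, Eb. Of the given chords, F–Ab–C = Fm, Bb–Db–F = Bbm, G–Bb–Db = Gdim and C–E–G = C are diatonic. F–A–C is not: scale degree 1 in F minor carries Fm (i). In F major the chord on that degree is F, so here it functions as I, borrowed from the parallel major.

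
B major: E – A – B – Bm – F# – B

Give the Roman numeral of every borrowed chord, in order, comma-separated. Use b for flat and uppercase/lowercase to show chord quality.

bVII, i

B major has the diatonic set B, C#m, D#m, E, F#, G#m, A#dim. Of the given chords, E, B and F# are diatonic. But A (A–C#–E) is foreign: the diatonic vii° on degree 7 is A#dim, whereas A comes from B minor. It is labeled bVII. Bm (B–D–F#) is not: scale degree 1 in B major carries B (I). In B minor the chord on that degree is Bm, so here it functions as i, borrowed from the parallel minor.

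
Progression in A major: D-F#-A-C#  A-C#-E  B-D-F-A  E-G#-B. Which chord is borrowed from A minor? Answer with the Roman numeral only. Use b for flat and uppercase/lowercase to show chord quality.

In A major the diatonic chords are A, Bm, C#m, D, E, F#m, G#dim. D–F#–A–C# = Dmaj7, A–C#–E = A and E–G#–B = E are all diatonic. B–D–F–A is not: scale degree 2 in A major carries Bm (ii). In A minor the chord on that degree is Bm7b5, so here it functions as iiø7, borrowed from the parallel minor.

iiø7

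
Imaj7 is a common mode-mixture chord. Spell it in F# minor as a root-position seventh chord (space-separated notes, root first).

F# A# C# E#

The root, F#, is scale degree 1 — the same note in F# minor and F# major; only the chord quality changes. In F# major the chord on F# is F#–A#–C#–E#.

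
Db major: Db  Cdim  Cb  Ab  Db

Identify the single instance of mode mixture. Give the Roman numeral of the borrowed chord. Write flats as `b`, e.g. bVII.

In Db major the diatonic chords are Db, Ebm, Fm, Gb, Ab, Bbm, Cdim. Db, Cdim and Ab all belong to that set. Cb (Cb–Eb–Gb) doesn't fit — on degree 7 Db major would have Cdim (vii°). Cb is the degree-7 chord of Db minor, so it is the borrowed bVII.

bVII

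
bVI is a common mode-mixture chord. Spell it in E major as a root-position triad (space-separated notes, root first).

bVI is built on the lowered scale degree 6. In E major degree 6 is C#; lowered it becomes C. Building the major chord from the parallel minor on C: C–E–G.

C E G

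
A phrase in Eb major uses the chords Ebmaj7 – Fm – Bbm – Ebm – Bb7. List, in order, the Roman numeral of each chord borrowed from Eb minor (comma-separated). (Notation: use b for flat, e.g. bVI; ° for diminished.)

v, i

Eb major has the diatonic set Eb, Fm, Gm, Ab, Bb, Cm, Ddim. Ebmaj7, Fm and Bb7 all belong to that set. Bbm (Bb–Db–F) doesn't fit — on degree 5 Eb major would have Bb (V). Bbm is the degree-5 chord of Eb minor, so it is the borrowed v. Ebm (Eb–Gb–Bb) doesn't fit — on degree 1 Eb major would have Eb (I). Ebm is the degree-1 chord of Eb minor, so it is the borrowed i.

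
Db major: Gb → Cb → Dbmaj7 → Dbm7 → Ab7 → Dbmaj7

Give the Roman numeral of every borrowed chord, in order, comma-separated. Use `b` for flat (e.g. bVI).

bVII, i7

The diatonic triads in Db major are Db, Ebm, Fm, Gb, Ab, Bbm, Cdim. Gb, Dbmaj7 and Ab7 all belong to that set. Cb (Cb–Eb–Gb) doesn't fit — on degree 7 Db major would have Cdim (vii°). Cb is the degree-7 chord of Db minor, so it is the borrowed bVII. Dbm7 (Db–Fb–Ab–Cb) is not: scale degree 1 in Db major carries Db (I). In Db minor the chord on that degree is Dbm7, so here it functions as i7, borrowed from the parallel minor.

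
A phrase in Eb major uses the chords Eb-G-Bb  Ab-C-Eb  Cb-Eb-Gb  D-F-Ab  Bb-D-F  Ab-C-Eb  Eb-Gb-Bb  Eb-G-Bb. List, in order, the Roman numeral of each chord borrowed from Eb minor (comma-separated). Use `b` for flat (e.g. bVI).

bVI, i

In Eb major the diatonic chords are Eb, Fm, Gm, Ab, Bb, Cm, Ddim. Of the given chords, Eb–G–Bb = Eb, Ab–C–Eb = Ab, D–F–Ab = Ddim and Bb–D–F = Bb are diatonic. But Cb–Eb–Gb is foreign: the diatonic vi on degree 6 is Cm, whereas Cb comes from Eb minor. It is labeled bVI. Eb–Gb–Bb is not: scale degree 1 in Eb major carries Eb (I). In Eb minor the chord on that degree is Ebm, so here it functions as i, borrowed from the parallel minor.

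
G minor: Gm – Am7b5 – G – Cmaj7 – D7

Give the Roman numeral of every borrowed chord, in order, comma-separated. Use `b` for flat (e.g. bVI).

G minor has the diatonic set Gm, Adim, Bb, Cm, D, Eb, F (with V from harmonic minor). Gm, Am7b5 and D7 all belong to that set. But G (G–B–D) is foreign: the diatonic i on degree 1 is Gm, whereas G comes from G major. It is labeled I. Cmaj7 (C–E–G–B) is not: scale degree 4 in G minor carries Cm (iv). In G major the chord on that degree is Cmaj7, so here it functions as IVmaj7, borrowed from the parallel major.

I, IVmaj7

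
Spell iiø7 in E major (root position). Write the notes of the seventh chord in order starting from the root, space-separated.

F# A C E

The root, F#, is scale degree 2 — the same note in E major and E minor; only the chord quality changes. Building the half-diminished-seventh chord from the parallel minor on F#: F#–A–C–E.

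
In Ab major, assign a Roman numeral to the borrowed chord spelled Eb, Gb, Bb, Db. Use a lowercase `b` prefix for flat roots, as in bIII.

Eb is scale degree 5 in Ab major. The diatonic chord on degree 5 would be Eb (V), but Eb–Gb–Bb–Db is the minor-seventh chord from Ab minor. As a borrowed chord it is labeled v7.

v7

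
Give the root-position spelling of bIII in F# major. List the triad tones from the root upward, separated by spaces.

A C# E

bIII is built on the lowered scale degree 3. In F# major degree 3 is A#; lowered it becomes A. Building the major chord from the parallel minor on A: A–C#–E.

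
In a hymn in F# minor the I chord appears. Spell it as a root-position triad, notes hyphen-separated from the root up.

F#-A#-C#

The root, F#, is scale degree 1 — the same note in F# minor and F# major; only the chord quality changes. Stacking thirds in F# major on F# gives F#–A#–C#.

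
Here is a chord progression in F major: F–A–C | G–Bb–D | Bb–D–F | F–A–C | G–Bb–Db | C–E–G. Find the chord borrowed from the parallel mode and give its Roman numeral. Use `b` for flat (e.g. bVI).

ii°

In F major the diatonic chords are F, Gm, Am, Bb, C, Dm, Edim. F–A–C = F, G–Bb–D = Gm, Bb–D–F = Bb and C–E–G = C all belong to that set. But G–Bb–Db is foreign: the diatonic ii on degree 2 is Gm, whereas Gdim comes from F minor. It is labeled ii°.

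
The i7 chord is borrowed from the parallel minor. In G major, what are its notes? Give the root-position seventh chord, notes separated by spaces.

G Bb D F

i7 is built on scale degree 1, which is G in both G major and its parallel. In G minor the chord on G is G–Bb–D–F.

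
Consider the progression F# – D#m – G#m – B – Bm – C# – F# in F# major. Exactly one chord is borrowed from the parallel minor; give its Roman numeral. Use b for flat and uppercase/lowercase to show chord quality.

iv

The diatonic triads in F# major are F#, G#m, A#m, B, C#, D#m, E#dim. F#, D#m, G#m, B and C# are all diatonic. Bm (B–D–F#) is not: scale degree 4 in F# major carries B (IV). In F# minor the chord on that degree is Bm, so here it functions as iv, borrowed from the parallel minor.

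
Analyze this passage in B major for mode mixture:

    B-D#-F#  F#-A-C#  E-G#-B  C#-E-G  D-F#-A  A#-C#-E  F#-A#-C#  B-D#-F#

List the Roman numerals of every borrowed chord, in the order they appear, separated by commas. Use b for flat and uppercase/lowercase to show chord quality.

v, ii°, bIII

The diatonic triads in B major are B, C#m, D#m, E, F#, G#m, A#dim. B–D#–F# = B, E–G#–B = E, A#–C#–E = A#dim and F#–A#–C# = F# all belong to that set. F#–A–C# is not: scale degree 5 in B major carries F# (V). In B minor the chord on that degree is F#m, so here it functions as v, borrowed from the parallel minor. C#–E–G is not: scale degree 2 in B major carries C#m (ii). In B minor the chord on that degree is C#dim, so here it functions as ii°, borrowed from the parallel minor. D–F#–A is not: scale degree 3 in B major carries D#m (iii). In B minor the chord on that degree is D, so here it functions as bIII, borrowed from the parallel minor.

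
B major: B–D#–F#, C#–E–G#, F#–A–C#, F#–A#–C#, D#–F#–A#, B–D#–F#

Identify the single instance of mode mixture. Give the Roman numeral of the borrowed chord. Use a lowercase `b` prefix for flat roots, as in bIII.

v

B major has the diatonic set B, C#m, D#m, E, F#, G#m, A#dim. B–D#–F# = B, C#–E–G# = C#m, F#–A#–C# = F# and D#–F#–A# = D#m all belong to that set. F#–A–C# is not: scale degree 5 in B major carries F# (V). In B minor the chord on that degree is F#m, so here it functions as v, borrowed from the parallel minor.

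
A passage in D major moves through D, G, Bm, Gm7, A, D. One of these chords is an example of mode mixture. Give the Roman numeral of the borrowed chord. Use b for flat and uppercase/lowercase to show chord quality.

D major has the diatonic set D, Em, F#m, G, A, Bm, C#dim. Of the given chords, D, G, Bm and A are diatonic. Gm7 (G–Bb–D–F) is not: scale degree 4 in D major carries G (IV). In D minor the chord on that degree is Gm7, so here it functions as iv7, borrowed from the parallel minor.

iv7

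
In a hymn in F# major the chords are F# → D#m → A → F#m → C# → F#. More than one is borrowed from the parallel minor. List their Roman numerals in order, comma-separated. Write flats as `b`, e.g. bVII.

The diatonic triads in F# major are F#, G#m, A#m, B, C#, D#m, E#dim. Of the given chords, F#, D#m and C# are diatonic. A (A–C#–E) doesn't fit — on degree 3 F# major would have A#m (iii). A is the degree-3 chord of F# minor, so it is the borrowed bIII. F#m (F#–A–C#) doesn't fit — on degree 1 F# major would have F# (I). F#m is the degree-1 chord of F# minor, so it is the borrowed i.

bIII, i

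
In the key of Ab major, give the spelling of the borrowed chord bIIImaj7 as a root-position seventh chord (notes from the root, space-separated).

Cb Eb Gb Bb

The root of bIIImaj7 is the lowered 3rd degree: C becomes Cb. In Ab minor the chord on Cb is Cb–Eb–Gb–Bb.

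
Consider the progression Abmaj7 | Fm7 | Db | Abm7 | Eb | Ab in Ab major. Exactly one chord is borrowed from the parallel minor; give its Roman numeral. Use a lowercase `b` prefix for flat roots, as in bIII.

The diatonic triads in Ab major are Ab, Bbm, Cm, Db, Eb, Fm, Gdim. Of the given chords, Abmaj7, Fm7, Db, Eb and Ab are diatonic. But Abm7 (Ab–Cb–Eb–Gb) is foreign: the diatonic I on degree 1 is Ab, whereas Abm7 comes from Ab minor. It is labeled i7.

i7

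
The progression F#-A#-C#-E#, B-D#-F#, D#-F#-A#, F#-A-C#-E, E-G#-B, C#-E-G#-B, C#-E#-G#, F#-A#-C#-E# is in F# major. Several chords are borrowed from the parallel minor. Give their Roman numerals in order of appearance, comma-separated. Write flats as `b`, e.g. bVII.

i7, bVII, v7

In F# major the diatonic chords are F#, G#m, A#m, B, C#, D#m, E#dim. F#–A#–C#–E# = F#maj7, B–D#–F# = B, D#–F#–A# = D#m and C#–E#–G# = C# all belong to that set. F#–A–C#–E is not: scale degree 1 in F# major carries F# (I). In F# minor the chord on that degree is F#m7, so here it functions as i7, borrowed from the parallel minor. E–G#–B doesn't fit — on degree 7 F# major would have E#dim (vii°). E is the degree-7 chord of F# minor, so it is the borrowed bVII. C#–E–G#–B doesn't fit — on degree 5 F# major would have C# (V). C#m7 is the degree-5 chord of F# minor, so it is the borrowed v7.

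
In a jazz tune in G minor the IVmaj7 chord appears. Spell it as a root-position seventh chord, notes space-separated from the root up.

C E G B

The root, C, is scale degree 4 — the same note in G minor and G major; only the chord quality changes. Building the major-seventh chord from the parallel major on C: C–E–G–B.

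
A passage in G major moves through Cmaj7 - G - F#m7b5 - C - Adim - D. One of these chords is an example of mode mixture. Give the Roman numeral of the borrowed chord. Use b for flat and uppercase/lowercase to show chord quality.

In G major the diatonic chords are G, Am, Bm, C, D, Em, F#dim. Cmaj7, G, F#m7b5, C and D all belong to that set. But Adim (A–C–Eb) is foreign: the diatonic ii on degree 2 is Am, whereas Adim comes from G minor. It is labeled ii°.

ii°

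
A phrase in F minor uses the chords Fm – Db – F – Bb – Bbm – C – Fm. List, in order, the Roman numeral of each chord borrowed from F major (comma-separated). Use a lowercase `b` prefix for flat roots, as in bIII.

F minor has the diatonic set Fm, Gdim, Ab, Bbm, C, Db, Eb (with V from harmonic minor). Of the given chords, Fm, Db, Bbm and C are diatonic. But F (F–A–C) is foreign: the diatonic i on degree 1 is Fm, whereas F comes from F major. It is labeled I. But Bb (Bb–D–F) is foreign: the diatonic iv on degree 4 is Bbm, whereas Bb comes from F major. It is labeled IV.

I, IV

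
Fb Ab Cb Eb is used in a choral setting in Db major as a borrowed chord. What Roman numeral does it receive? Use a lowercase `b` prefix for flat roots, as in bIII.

In Db major scale degree 3 is F; Fb is its lowered form, from Db minor. Diatonically Db major has Fm (iii) on that degree; Fb–Ab–Cb–Eb is instead the major-seventh chord native to Db minor, so it takes the label bIIImaj7.

bIIImaj7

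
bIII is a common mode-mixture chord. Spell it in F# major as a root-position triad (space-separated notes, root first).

The root of bIII is the lowered 3rd degree: A# becomes A. Stacking thirds in F# minor on A gives A–C#–E.

A C# E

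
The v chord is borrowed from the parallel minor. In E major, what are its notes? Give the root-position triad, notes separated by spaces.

B D F#

The root, B, is scale degree 5 — the same note in E major and E minor; only the chord quality changes. In E minor the chord on B is B–D–F#.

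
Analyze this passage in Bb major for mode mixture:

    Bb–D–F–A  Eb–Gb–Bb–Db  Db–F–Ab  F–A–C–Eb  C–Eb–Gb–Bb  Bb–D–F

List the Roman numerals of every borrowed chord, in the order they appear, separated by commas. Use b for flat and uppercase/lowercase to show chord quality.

iv7, bIII, iiø7

Bb major has the diatonic set Bb, Cm, Dm, Eb, F, Gm, Adim. Bb–D–F–A = Bbmaj7, F–A–C–Eb = F7 and Bb–D–F = Bb all belong to that set. Eb–Gb–Bb–Db is not: scale degree 4 in Bb major carries Eb (IV). In Bb minor the chord on that degree is Ebm7, so here it functions as iv7, borrowed from the parallel minor. But Db–F–Ab is foreign: the diatonic iii on degree 3 is Dm, whereas Db comes from Bb minor. It is labeled bIII. C–Eb–Gb–Bb is not: scale degree 2 in Bb major carries Cm (ii). In Bb minor the chord on that degree is Cm7b5, so here it functions as iiø7, borrowed from the parallel minor.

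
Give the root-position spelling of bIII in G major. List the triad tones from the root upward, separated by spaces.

The root of bIII is the lowered 3rd degree: B becomes Bb. In G minor the chord on Bb is Bb–D–F.

Bb D F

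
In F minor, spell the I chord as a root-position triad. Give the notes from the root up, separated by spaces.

F A C

The root, F, is scale degree 1 — the same note in F minor and F major; only the chord quality changes. Building the major chord from the parallel major on F: F–A–C.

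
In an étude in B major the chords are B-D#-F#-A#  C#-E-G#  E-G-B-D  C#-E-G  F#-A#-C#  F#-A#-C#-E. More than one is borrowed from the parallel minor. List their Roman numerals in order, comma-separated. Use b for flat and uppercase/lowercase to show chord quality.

iv7, ii°

In B major the diatonic chords are B, C#m, D#m, E, F#, G#m, A#dim. Of the given chords, B–D#–F#–A# = Bmaj7, C#–E–G# = C#m, F#–A#–C# = F# and F#–A#–C#–E = F#7 are diatonic. E–G–B–D is not: scale degree 4 in B major carries E (IV). In B minor the chord on that degree is Em7, so here it functions as iv7, borrowed from the parallel minor. But C#–E–G is foreign: the diatonic ii on degree 2 is C#m, whereas C#dim comes from B minor. It is labeled ii°.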